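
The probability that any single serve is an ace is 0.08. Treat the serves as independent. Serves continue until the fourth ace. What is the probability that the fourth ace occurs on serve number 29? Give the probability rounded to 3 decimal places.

0.017

Y = trial on which the fourth success occurs; negative binomial, r=4, p=0.08.
P(Y=29) = C(28,3) · p^4 · (1−p)^25
= 3276 · 4.096e-05 · 0.12436 = 0.01669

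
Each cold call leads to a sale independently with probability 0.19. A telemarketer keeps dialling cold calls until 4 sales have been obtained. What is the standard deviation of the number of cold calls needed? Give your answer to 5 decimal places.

9.47368

Y = total cold calls until the fourth success; negative binomial with r=4, p=0.19.
SD(Y) = √[r(1−p)/p²] = √(89.7506925) = 9.4736842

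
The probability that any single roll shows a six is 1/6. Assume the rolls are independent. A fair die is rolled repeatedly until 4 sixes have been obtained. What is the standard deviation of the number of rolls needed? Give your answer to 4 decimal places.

Y = total rolls until the fourth success; negative binomial with r=4, p=0.166667.
SD(Y) = √[r(1−p)/p²] = √(120.000000) = 10.954451

10.9545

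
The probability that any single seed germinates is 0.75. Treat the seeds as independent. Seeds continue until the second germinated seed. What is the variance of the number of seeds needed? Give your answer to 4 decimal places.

Y = total seeds until the second success; negative binomial with r=2, p=0.75.
Var(Y) = r(1−p)/p² = 2·0.25 / 0.75² = 0.888889

0.8889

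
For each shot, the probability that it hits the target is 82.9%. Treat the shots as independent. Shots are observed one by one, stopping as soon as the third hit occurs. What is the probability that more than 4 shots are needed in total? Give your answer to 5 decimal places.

0.13801

Needing more than 4 shots ⇔ fewer than 3 successes in the first 4. With X ~ Binomial(4, 0.829), P(Y > 4) = P(X ≤ 2).
  k=0: C(4,0)·0.829^0·0.171^4 = 0.0008550
  k=1: C(4,1)·0.829^1·0.171^3 = 0.0165807
  k=2: C(4,2)·0.829^2·0.171^2 = 0.1205737
P(X ≤ 2) = 0.1380094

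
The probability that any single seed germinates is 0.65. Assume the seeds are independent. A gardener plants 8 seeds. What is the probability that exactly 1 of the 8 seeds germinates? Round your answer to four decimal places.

X ~ Binomial(n=8, p=0.65).
P(X=1) = C(8,1) · p^1 · (1−p)^7
= 8 · 0.65 · 0.00064339 = 0.003346

0.0033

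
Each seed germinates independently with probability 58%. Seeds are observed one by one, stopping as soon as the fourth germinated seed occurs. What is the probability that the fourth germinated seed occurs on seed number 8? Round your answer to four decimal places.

0.1232

Y = trial on which the fourth success occurs; negative binomial, r=4, p=0.58.
P(Y=8) = C(7,3) · p^4 · (1−p)^4
= 35 · 0.11316 · 0.031117 = 0.123247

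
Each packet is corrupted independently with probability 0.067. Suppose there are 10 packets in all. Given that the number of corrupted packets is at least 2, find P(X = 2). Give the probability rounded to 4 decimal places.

0.8212

X ~ Binomial(10, 0.067). Want P(X=2 | X≥2) = P(X=2) / P(X≥2).
P(X=2) = C(10,2)·0.067^2·0.933^8 = 0.115989
P(X≥2) = 1 − 0.499823 − 0.358930 = 0.141247
Ratio = 0.115989 / 0.141247 = 0.821176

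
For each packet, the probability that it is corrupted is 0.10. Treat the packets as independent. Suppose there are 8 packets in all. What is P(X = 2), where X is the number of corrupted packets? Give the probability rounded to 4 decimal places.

0.1488

X ~ Binomial(n=8, p=0.10).
P(X=2) = C(8,2) · p^2 · (1−p)^6
= 28 · 0.01 · 0.53144 = 0.148803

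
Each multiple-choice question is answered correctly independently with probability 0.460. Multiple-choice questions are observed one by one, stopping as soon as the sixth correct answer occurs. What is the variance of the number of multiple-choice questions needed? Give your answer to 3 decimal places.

15.312

Y = total multiple-choice questions until the sixth success; negative binomial with r=6, p=0.46.
Var(Y) = r(1−p)/p² = 6·0.54 / 0.46² = 15.31191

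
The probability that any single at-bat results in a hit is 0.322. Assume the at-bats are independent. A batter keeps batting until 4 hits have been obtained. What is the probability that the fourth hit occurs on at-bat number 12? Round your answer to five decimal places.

Y = trial on which the fourth success occurs; negative binomial, r=4, p=0.322.
P(Y=12) = C(11,3) · p^4 · (1−p)^8
= 165 · 0.01075 · 0.044652 = 0.0792036

0.07920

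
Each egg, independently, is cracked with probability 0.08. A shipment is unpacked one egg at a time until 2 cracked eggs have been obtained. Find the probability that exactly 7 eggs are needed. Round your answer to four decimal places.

Y = trial on which the second success occurs; negative binomial, r=2, p=0.08.
P(Y=7) = C(6,1) · p^2 · (1−p)^5
= 6 · 0.0064 · 0.65908 = 0.025309

0.0253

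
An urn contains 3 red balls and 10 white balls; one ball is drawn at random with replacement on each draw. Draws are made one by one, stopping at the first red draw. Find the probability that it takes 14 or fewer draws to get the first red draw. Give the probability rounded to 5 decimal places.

Y = number of draws to the first success; geometric, p = 0.230769.
P(Y ≤ 14) = 1 − (1−p)^14 = 1 − 0.0253976 = 0.9746024

0.97460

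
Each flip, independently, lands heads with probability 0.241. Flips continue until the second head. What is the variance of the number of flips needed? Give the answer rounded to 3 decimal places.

26.136

Y = total flips until the second success; negative binomial with r=2, p=0.241.
Var(Y) = r(1−p)/p² = 2·0.759 / 0.241² = 26.13591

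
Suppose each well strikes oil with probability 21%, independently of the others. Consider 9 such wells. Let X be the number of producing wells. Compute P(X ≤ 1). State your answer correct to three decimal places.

0.407

X ~ Binomial(9, 0.21); P(X ≤ 1) = Σ C(9,k) p^k (1−p)^(9−k) over k:
  k=0: C(9,0)·0.21^0·0.79^9 = 0.11985
  k=1: C(9,1)·0.21^1·0.79^8 = 0.28673
Total = 0.40659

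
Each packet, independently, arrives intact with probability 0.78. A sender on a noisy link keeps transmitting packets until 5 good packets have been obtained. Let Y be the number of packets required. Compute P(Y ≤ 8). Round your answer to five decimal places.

0.92351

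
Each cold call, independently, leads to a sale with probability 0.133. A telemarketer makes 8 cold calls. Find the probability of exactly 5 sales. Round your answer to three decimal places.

X ~ Binomial(n=8, p=0.133).
P(X=5) = C(8,5) · p^5 · (1−p)^3
= 56 · 4.1616e-05 · 0.65171 = 0.00152

0.002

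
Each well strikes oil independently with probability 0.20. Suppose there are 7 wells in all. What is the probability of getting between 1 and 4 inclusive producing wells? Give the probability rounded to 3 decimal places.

0.786

X ~ Binomial(7, 0.20); P(1 ≤ X ≤ 4) = Σ C(7,k) p^k (1−p)^(7−k) over k:
  k=1: C(7,1)·0.20^1·0.80^6 = 0.36700
  k=2: C(7,2)·0.20^2·0.80^5 = 0.27525
  k=3: C(7,3)·0.20^3·0.80^4 = 0.11469
  k=4: C(7,4)·0.20^4·0.80^3 = 0.02867
Total = 0.78561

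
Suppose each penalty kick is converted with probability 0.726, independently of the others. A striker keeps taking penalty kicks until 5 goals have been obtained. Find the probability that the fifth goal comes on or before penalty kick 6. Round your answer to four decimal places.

Finishing within 6 penalty kicks ⇔ at least 5 successes in the first 6. With X ~ Binomial(6, 0.726), P(Y ≤ 6) = 1 − P(X ≤ 4).
  k=0: C(6,0)·0.726^0·0.274^6 = 0.000423
  k=1: C(6,1)·0.726^1·0.274^5 = 0.006727
  k=2: C(6,2)·0.726^2·0.274^4 = 0.044562
  k=3: C(6,3)·0.726^3·0.274^3 = 0.157431
  k=4: C(6,4)·0.726^4·0.274^2 = 0.312852
1 − 0.521996 = 0.478004

0.4780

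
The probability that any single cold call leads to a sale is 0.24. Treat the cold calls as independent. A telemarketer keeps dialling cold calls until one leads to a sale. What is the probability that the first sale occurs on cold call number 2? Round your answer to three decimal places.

0.182

Geometric (trials to first success), p = 0.24.
P(Y = 2) = (1−p)^1 · p = 0.76 · 0.24 = 0.18240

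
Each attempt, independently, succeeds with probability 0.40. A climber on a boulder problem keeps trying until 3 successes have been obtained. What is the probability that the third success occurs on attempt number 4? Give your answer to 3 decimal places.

0.115

Y = trial on which the third success occurs; negative binomial, r=3, p=0.40.
P(Y=4) = C(3,2) · p^3 · (1−p)^1
= 3 · 0.064 · 0.6 = 0.11520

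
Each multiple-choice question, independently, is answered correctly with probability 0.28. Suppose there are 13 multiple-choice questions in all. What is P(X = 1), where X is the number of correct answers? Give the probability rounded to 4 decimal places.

0.0706

X ~ Binomial(n=13, p=0.28).
P(X=1) = C(13,1) · p^1 · (1−p)^12
= 13 · 0.28 · 0.019408 = 0.070647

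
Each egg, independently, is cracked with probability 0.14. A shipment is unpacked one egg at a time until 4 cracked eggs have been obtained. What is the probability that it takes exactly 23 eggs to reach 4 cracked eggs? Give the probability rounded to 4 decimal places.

Y = trial on which the fourth success occurs; negative binomial, r=4, p=0.14.
P(Y=23) = C(22,3) · p^4 · (1−p)^19
= 1540 · 0.00038416 · 0.056947 = 0.033690

0.0337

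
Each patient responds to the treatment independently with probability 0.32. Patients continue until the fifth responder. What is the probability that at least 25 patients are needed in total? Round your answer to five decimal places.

0.07696

Needing more than 24 patients ⇔ fewer than 5 successes in the first 24. With X ~ Binomial(24, 0.32), P(Y > 24) = P(X ≤ 4).
  k=0: C(24,0)·0.32^0·0.68^24 = 0.0000955
  k=1: C(24,1)·0.32^1·0.68^23 = 0.0010791
  k=2: C(24,2)·0.32^2·0.68^22 = 0.0058399
  k=3: C(24,3)·0.32^3·0.68^21 = 0.0201534
  k=4: C(24,4)·0.32^4·0.68^20 = 0.0497907
P(X ≤ 4) = 0.0769586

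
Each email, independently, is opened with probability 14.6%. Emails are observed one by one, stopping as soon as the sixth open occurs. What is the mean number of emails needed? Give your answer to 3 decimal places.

41.096

Y = total emails until the sixth success; negative binomial with r=6, p=0.146.
E[Y] = r / p = 6 / 0.146 = 41.09589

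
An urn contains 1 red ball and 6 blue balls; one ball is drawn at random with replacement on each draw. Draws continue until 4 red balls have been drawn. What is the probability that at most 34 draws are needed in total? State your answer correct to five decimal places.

Finishing within 34 draws ⇔ at least 4 successes in the first 34. With X ~ Binomial(34, 0.142857), P(Y ≤ 34) = 1 − P(X ≤ 3).
  k=0: C(34,0)·0.142857^0·0.857143^34 = 0.0052943
  k=1: C(34,1)·0.142857^1·0.857143^33 = 0.0300011
  k=2: C(34,2)·0.142857^2·0.857143^32 = 0.0825030
  k=3: C(34,3)·0.142857^3·0.857143^31 = 0.1466719
1 − 0.2644703 = 0.7355297

0.73553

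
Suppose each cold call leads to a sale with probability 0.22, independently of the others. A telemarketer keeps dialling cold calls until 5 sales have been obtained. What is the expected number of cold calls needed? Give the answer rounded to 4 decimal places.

22.7273

Y = total cold calls until the fifth success; negative binomial with r=5, p=0.22.
E[Y] = r / p = 5 / 0.22 = 22.727273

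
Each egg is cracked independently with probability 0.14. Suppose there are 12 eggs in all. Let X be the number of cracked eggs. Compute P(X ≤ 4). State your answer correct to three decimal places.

X ~ Binomial(12, 0.14); P(X ≤ 4) = Σ C(12,k) p^k (1−p)^(12−k) over k:
  k=0: C(12,0)·0.14^0·0.86^12 = 0.16367
  k=1: C(12,1)·0.14^1·0.86^11 = 0.31974
  k=2: C(12,2)·0.14^2·0.86^10 = 0.28628
  k=3: C(12,3)·0.14^3·0.86^9 = 0.15534
  k=4: C(12,4)·0.14^4·0.86^8 = 0.05690
Total = 0.98193

0.982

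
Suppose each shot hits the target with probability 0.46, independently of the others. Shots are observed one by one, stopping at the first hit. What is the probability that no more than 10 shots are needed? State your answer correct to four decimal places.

Y = number of shots to the first success; geometric, p = 0.46.
P(Y ≤ 10) = 1 − (1−p)^10 = 1 − 0.002108 = 0.997892

0.9979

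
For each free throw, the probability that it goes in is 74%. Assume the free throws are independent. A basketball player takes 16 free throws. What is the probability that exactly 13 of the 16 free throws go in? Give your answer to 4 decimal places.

X ~ Binomial(n=16, p=0.74).
P(X=13) = C(16,13) · p^13 · (1−p)^3
= 560 · 0.019953 · 0.017576 = 0.196390

0.1964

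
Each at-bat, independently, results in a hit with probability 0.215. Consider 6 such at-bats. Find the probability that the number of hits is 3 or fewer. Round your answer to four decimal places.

X ~ Binomial(6, 0.215); P(X ≤ 3) = Σ C(6,k) p^k (1−p)^(6−k) over k:
  k=0: C(6,0)·0.215^0·0.785^6 = 0.234001
  k=1: C(6,1)·0.215^1·0.785^5 = 0.384537
  k=2: C(6,2)·0.215^2·0.785^4 = 0.263298
  k=3: C(6,3)·0.215^3·0.785^3 = 0.096151
Total = 0.977987

0.9780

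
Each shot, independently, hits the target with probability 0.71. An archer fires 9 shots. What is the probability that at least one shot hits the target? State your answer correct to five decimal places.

0.99999

P(at least one) = 1 − P(none) = 1 − (1 − 0.71)^9
= 1 − 0.0000145 = 0.9999855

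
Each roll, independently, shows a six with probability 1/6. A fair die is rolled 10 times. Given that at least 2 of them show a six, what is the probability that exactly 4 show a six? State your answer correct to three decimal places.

X ~ Binomial(10, 0.166667). Want P(X=4 | X≥2) = P(X=4) / P(X≥2).
P(X=4) = C(10,4)·0.166667^4·0.833333^6 = 0.05427
P(X≥2) = 1 − 0.16151 − 0.32301 = 0.51548
Ratio = 0.05427 / 0.51548 = 0.10527

0.105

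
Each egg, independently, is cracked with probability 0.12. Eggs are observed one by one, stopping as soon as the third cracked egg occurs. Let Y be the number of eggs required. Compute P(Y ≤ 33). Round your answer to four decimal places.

0.7745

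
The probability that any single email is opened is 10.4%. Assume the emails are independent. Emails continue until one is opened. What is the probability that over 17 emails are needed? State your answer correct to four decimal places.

Y = number of emails to the first success; geometric, p = 0.104.
P(Y > 17) = P(first 17 all fail) = (1−p)^17 = 0.154609

0.1546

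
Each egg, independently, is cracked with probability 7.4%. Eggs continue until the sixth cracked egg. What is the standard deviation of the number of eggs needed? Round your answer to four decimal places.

Y = total eggs until the sixth success; negative binomial with r=6, p=0.074.
SD(Y) = √[r(1−p)/p²] = √(1014.609204) = 31.852931

31.8529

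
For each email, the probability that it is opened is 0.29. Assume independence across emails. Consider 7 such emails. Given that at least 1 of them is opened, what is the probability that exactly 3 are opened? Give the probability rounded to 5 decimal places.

X ~ Binomial(7, 0.29). Want P(X=3 | X≥1) = P(X=3) / P(X≥1).
P(X=3) = C(7,3)·0.29^3·0.71^4 = 0.2169179
P(X≥1) = 1 − 0.0909512 = 0.9090488
Ratio = 0.2169179 / 0.9090488 = 0.2386208

0.23862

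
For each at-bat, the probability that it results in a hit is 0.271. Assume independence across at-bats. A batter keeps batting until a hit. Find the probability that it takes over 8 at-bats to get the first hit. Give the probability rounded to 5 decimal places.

0.07977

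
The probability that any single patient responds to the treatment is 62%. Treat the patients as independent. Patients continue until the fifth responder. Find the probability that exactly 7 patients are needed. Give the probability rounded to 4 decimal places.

0.1984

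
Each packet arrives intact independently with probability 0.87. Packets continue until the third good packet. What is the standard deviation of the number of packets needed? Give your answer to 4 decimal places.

0.7178

Y = total packets until the third success; negative binomial with r=3, p=0.87.
SD(Y) = √[r(1−p)/p²] = √(0.515260) = 0.717816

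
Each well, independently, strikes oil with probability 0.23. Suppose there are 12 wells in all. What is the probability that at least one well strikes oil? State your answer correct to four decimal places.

0.9566

P(at least one) = 1 − P(none) = 1 − (1 − 0.23)^12
= 1 − 0.043440 = 0.956560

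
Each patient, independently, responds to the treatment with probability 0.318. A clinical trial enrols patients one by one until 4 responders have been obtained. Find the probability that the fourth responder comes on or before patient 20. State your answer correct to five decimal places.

Finishing within 20 patients ⇔ at least 4 successes in the first 20. With X ~ Binomial(20, 0.318), P(Y ≤ 20) = 1 − P(X ≤ 3).
  k=0: C(20,0)·0.318^0·0.682^20 = 0.0004739
  k=1: C(20,1)·0.318^1·0.682^19 = 0.0044194
  k=2: C(20,2)·0.318^2·0.682^18 = 0.0195761
  k=3: C(20,3)·0.318^3·0.682^17 = 0.0547672
1 − 0.0792366 = 0.9207634

0.92076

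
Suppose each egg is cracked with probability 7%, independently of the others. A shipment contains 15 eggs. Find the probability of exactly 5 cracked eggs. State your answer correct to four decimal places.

0.0024

X ~ Binomial(n=15, p=0.07).
P(X=5) = C(15,5) · p^5 · (1−p)^10
= 3003 · 1.6807e-06 · 0.48398 = 0.002443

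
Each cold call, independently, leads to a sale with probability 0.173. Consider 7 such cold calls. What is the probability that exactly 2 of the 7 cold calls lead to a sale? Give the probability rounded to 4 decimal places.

0.2431

X ~ Binomial(n=7, p=0.173).
P(X=2) = C(7,2) · p^2 · (1−p)^5
= 21 · 0.029929 · 0.38684 = 0.243130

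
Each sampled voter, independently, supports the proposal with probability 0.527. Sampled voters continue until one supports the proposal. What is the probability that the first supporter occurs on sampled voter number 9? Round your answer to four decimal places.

Geometric (trials to first success), p = 0.527.
P(Y = 9) = (1−p)^8 · p = 0.0025055 · 0.527 = 0.001320

0.0013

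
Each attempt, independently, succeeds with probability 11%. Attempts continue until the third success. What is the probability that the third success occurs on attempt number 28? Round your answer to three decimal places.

0.025

Y = trial on which the third success occurs; negative binomial, r=3, p=0.11.
P(Y=28) = C(27,2) · p^3 · (1−p)^25
= 351 · 0.001331 · 0.054294 = 0.02537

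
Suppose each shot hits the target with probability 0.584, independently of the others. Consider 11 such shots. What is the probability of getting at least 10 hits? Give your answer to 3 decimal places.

X ~ Binomial(11, 0.584); P(X ≥ 10) = Σ C(11,k) p^k (1−p)^(11−k) over k:
  k=10: C(11,10)·0.584^10·0.416^1 = 0.02112
  k=11: C(11,11)·0.584^11·0.416^0 = 0.00269
Total = 0.02381

0.024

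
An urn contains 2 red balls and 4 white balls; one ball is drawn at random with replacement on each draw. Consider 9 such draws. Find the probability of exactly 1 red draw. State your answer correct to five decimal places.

X ~ Binomial(n=9, p=0.333333).
P(X=1) = C(9,1) · p^1 · (1−p)^8
= 9 · 0.33333 · 0.039018 = 0.1170553

0.11706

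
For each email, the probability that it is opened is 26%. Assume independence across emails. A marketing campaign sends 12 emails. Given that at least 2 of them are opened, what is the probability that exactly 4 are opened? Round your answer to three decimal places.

X ~ Binomial(12, 0.26). Want P(X=4 | X≥2) = P(X=4) / P(X≥2).
P(X=4) = C(12,4)·0.26^4·0.74^8 = 0.20340
P(X≥2) = 1 − 0.02696 − 0.11369 = 0.85935
Ratio = 0.20340 / 0.85935 = 0.23669

0.237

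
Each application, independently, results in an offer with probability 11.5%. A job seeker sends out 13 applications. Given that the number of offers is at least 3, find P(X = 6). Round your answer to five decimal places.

0.00930

X ~ Binomial(13, 0.115). Want P(X=6 | X≥3) = P(X=6) / P(X≥3).
P(X=6) = C(13,6)·0.115^6·0.885^7 = 0.0016877
P(X≥3) = 1 − 0.2042972 − 0.3451123 − 0.2690706 = 0.1815198
Ratio = 0.0016877 / 0.1815198 = 0.0092979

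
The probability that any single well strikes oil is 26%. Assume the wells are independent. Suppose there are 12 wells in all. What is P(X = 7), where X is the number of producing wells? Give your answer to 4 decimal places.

0.0141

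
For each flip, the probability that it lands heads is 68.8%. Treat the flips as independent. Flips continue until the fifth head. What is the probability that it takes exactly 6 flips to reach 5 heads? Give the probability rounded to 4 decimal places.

Y = trial on which the fifth success occurs; negative binomial, r=5, p=0.688.
P(Y=6) = C(5,4) · p^5 · (1−p)^1
= 5 · 0.15415 · 0.312 = 0.240473

0.2405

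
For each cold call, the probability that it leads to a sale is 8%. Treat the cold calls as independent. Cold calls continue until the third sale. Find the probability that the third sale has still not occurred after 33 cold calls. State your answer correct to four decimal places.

0.5018

Needing more than 33 cold calls ⇔ fewer than 3 successes in the first 33. With X ~ Binomial(33, 0.08), P(Y > 33) = P(X ≤ 2).
  k=0: C(33,0)·0.08^0·0.92^33 = 0.063826
  k=1: C(33,1)·0.08^1·0.92^32 = 0.183153
  k=2: C(33,2)·0.08^2·0.92^31 = 0.254822
P(X ≤ 2) = 0.501801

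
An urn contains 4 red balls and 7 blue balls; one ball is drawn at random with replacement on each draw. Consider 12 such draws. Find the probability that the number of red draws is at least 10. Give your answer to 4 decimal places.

X ~ Binomial(12, 0.363636); P(X ≥ 10) = Σ C(12,k) p^k (1−p)^(12−k) over k:
  k=10: C(12,10)·0.363636^10·0.636364^2 = 0.001081
  k=11: C(12,11)·0.363636^11·0.636364^1 = 0.000112
  k=12: C(12,12)·0.363636^12·0.636364^0 = 0.000005
Total = 0.001198

0.0012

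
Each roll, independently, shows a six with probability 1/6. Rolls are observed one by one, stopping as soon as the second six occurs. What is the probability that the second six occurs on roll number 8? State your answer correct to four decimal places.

0.0651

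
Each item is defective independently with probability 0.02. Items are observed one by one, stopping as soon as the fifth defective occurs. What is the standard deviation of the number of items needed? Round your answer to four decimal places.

Y = total items until the fifth success; negative binomial with r=5, p=0.02.
SD(Y) = √[r(1−p)/p²] = √(12250.000000) = 110.679718

110.6797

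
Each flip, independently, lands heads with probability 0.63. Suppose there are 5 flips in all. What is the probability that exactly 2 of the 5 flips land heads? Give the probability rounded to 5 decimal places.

X ~ Binomial(n=5, p=0.63).
P(X=2) = C(5,2) · p^2 · (1−p)^3
= 10 · 0.3969 · 0.050653 = 0.2010418

0.20104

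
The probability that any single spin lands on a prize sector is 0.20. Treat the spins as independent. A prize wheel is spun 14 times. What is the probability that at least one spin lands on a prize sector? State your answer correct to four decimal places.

0.9560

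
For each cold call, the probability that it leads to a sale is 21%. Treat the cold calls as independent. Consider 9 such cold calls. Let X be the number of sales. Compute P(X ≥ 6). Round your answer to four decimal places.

0.0040

X ~ Binomial(9, 0.21); P(X ≥ 6) = Σ C(9,k) p^k (1−p)^(9−k) over k:
  k=6: C(9,6)·0.21^6·0.79^3 = 0.003552
  k=7: C(9,7)·0.21^7·0.79^2 = 0.000405
  k=8: C(9,8)·0.21^8·0.79^1 = 0.000027
  k=9: C(9,9)·0.21^9·0.79^0 = 0.000001
Total = 0.003984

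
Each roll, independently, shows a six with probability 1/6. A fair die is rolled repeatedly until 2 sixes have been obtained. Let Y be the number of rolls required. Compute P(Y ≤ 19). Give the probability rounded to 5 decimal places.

0.84976

Finishing within 19 rolls ⇔ at least 2 successes in the first 19. With X ~ Binomial(19, 0.166667), P(Y ≤ 19) = 1 − P(X ≤ 1).
  k=0: C(19,0)·0.166667^0·0.833333^19 = 0.0313009
  k=1: C(19,1)·0.166667^1·0.833333^18 = 0.1189433
1 − 0.1502441 = 0.8497559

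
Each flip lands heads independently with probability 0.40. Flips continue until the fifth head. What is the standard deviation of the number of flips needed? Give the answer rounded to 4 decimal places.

Y = total flips until the fifth success; negative binomial with r=5, p=0.40.
SD(Y) = √[r(1−p)/p²] = √(18.750000) = 4.330127

4.3301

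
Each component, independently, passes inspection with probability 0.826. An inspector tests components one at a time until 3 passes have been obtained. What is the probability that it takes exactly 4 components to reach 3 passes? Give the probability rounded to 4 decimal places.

Y = trial on which the third success occurs; negative binomial, r=3, p=0.826.
P(Y=4) = C(3,2) · p^3 · (1−p)^1
= 3 · 0.56356 · 0.174 = 0.294178

0.2942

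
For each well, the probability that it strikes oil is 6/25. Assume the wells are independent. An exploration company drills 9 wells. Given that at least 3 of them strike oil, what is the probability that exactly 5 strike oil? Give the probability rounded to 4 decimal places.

0.0901

X ~ Binomial(9, 0.24). Want P(X=5 | X≥3) = P(X=5) / P(X≥3).
P(X=5) = C(9,5)·0.24^5·0.76^4 = 0.033472
P(X≥3) = 1 − 0.084591 − 0.240416 − 0.303683 = 0.371311
Ratio = 0.033472 / 0.371311 = 0.090145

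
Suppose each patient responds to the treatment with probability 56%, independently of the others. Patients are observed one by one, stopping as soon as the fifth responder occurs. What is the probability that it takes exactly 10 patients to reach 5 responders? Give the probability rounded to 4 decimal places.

0.1144

Y = trial on which the fifth success occurs; negative binomial, r=5, p=0.56.
P(Y=10) = C(9,4) · p^5 · (1−p)^5
= 126 · 0.055073 · 0.016492 = 0.114439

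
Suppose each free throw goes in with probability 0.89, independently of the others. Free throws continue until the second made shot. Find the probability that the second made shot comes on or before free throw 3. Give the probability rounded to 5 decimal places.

0.96636

Finishing within 3 free throws ⇔ at least 2 successes in the first 3. With X ~ Binomial(3, 0.89), P(Y ≤ 3) = 1 − P(X ≤ 1).
  k=0: C(3,0)·0.89^0·0.11^3 = 0.0013310
  k=1: C(3,1)·0.89^1·0.11^2 = 0.0323070
1 − 0.0336380 = 0.9663620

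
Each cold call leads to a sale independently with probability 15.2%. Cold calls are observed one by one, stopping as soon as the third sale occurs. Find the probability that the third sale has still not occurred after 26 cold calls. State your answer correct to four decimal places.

Needing more than 26 cold calls ⇔ fewer than 3 successes in the first 26. With X ~ Binomial(26, 0.152), P(Y > 26) = P(X ≤ 2).
  k=0: C(26,0)·0.152^0·0.848^26 = 0.013750
  k=1: C(26,1)·0.152^1·0.848^25 = 0.064079
  k=2: C(26,2)·0.152^2·0.848^24 = 0.143572
P(X ≤ 2) = 0.221401

0.2214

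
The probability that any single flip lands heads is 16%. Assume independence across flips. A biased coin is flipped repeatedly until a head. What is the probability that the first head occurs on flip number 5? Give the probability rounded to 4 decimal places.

Geometric (trials to first success), p = 0.16.
P(Y = 5) = (1−p)^4 · p = 0.49787 · 0.16 = 0.079659

0.0797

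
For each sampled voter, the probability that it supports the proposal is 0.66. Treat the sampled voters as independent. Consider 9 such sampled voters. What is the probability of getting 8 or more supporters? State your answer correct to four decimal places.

X ~ Binomial(9, 0.66); P(X ≥ 8) = Σ C(9,k) p^k (1−p)^(9−k) over k:
  k=8: C(9,8)·0.66^8·0.34^1 = 0.110172
  k=9: C(9,9)·0.66^9·0.34^0 = 0.023763
Total = 0.133935

0.1339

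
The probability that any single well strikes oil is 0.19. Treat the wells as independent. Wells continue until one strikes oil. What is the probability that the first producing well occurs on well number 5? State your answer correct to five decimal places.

Geometric (trials to first success), p = 0.19.
P(Y = 5) = (1−p)^4 · p = 0.43047 · 0.19 = 0.0817888

0.08179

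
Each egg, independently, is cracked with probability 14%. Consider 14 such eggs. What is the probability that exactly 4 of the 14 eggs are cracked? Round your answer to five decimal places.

0.08510

X ~ Binomial(n=14, p=0.14).
P(X=4) = C(14,4) · p^4 · (1−p)^10
= 1001 · 0.00038416 · 0.2213 = 0.0851002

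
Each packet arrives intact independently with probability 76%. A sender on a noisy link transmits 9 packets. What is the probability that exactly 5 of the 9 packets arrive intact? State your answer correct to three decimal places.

0.106

X ~ Binomial(n=9, p=0.76).
P(X=5) = C(9,5) · p^5 · (1−p)^4
= 126 · 0.25355 · 0.0033178 = 0.10599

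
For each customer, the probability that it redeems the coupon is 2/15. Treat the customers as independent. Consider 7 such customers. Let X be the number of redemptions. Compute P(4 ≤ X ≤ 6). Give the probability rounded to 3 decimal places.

0.008

X ~ Binomial(7, 0.133333); P(4 ≤ X ≤ 6) = Σ C(7,k) p^k (1−p)^(7−k) over k:
  k=4: C(7,4)·0.133333^4·0.866667^3 = 0.00720
  k=5: C(7,5)·0.133333^5·0.866667^2 = 0.00066
  k=6: C(7,6)·0.133333^6·0.866667^1 = 0.00003
Total = 0.00790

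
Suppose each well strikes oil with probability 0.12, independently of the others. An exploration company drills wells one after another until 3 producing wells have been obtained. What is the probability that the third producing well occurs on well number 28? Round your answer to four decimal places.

0.0248

Y = trial on which the third success occurs; negative binomial, r=3, p=0.12.
P(Y=28) = C(27,2) · p^3 · (1−p)^25
= 351 · 0.001728 · 0.040932 = 0.024827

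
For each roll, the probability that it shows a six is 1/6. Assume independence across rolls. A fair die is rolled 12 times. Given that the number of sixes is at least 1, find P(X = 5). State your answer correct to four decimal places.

0.0320

X ~ Binomial(12, 0.166667). Want P(X=5 | X≥1) = P(X=5) / P(X≥1).
P(X=5) = C(12,5)·0.166667^5·0.833333^7 = 0.028425
P(X≥1) = 1 − 0.112157 = 0.887843
Ratio = 0.028425 / 0.887843 = 0.032016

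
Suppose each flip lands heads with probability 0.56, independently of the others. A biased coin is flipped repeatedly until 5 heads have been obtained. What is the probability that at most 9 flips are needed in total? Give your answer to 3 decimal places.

0.645

Finishing within 9 flips ⇔ at least 5 successes in the first 9. With X ~ Binomial(9, 0.56), P(Y ≤ 9) = 1 − P(X ≤ 4).
  k=0: C(9,0)·0.56^0·0.44^9 = 0.00062
  k=1: C(9,1)·0.56^1·0.44^8 = 0.00708
  k=2: C(9,2)·0.56^2·0.44^7 = 0.03605
  k=3: C(9,3)·0.56^3·0.44^6 = 0.10704
  k=4: C(9,4)·0.56^4·0.44^5 = 0.20436
1 − 0.35514 = 0.64486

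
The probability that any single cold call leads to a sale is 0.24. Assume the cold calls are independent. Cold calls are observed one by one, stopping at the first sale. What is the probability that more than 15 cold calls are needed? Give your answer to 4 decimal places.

Y = number of cold calls to the first success; geometric, p = 0.24.
P(Y > 15) = P(first 15 all fail) = (1−p)^15 = 0.016301

0.0163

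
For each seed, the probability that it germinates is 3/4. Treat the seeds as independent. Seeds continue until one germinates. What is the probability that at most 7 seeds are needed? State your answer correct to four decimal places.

0.9999

Y = number of seeds to the first success; geometric, p = 0.75.
P(Y ≤ 7) = 1 − (1−p)^7 = 1 − 0.000061 = 0.999939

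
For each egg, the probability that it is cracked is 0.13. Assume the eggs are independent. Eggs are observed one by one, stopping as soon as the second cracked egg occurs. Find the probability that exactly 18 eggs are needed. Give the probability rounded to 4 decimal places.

0.0309

Y = trial on which the second success occurs; negative binomial, r=2, p=0.13.
P(Y=18) = C(17,1) · p^2 · (1−p)^16
= 17 · 0.0169 · 0.10772 = 0.030949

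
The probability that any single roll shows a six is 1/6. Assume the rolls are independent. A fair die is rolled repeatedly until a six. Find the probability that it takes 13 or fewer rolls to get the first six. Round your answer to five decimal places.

0.90654

Y = number of rolls to the first success; geometric, p = 0.166667.
P(Y ≤ 13) = 1 − (1−p)^13 = 1 − 0.0934639 = 0.9065361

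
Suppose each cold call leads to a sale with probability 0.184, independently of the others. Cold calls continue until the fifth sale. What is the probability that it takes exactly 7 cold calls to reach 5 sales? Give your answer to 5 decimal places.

0.00211

Y = trial on which the fifth success occurs; negative binomial, r=5, p=0.184.
P(Y=7) = C(6,4) · p^5 · (1−p)^2
= 15 · 0.00021091 · 0.66586 = 0.0021065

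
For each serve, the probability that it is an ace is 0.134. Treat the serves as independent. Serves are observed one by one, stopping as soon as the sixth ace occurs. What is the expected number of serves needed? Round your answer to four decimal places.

Y = total serves until the sixth success; negative binomial with r=6, p=0.134.
E[Y] = r / p = 6 / 0.134 = 44.776119

44.7761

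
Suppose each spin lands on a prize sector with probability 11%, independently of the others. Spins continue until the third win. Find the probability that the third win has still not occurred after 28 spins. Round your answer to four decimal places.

0.3917

Needing more than 28 spins ⇔ fewer than 3 successes in the first 28. With X ~ Binomial(28, 0.11), P(Y > 28) = P(X ≤ 2).
  k=0: C(28,0)·0.11^0·0.89^28 = 0.038275
  k=1: C(28,1)·0.11^1·0.89^27 = 0.132459
  k=2: C(28,2)·0.11^2·0.89^26 = 0.221013
P(X ≤ 2) = 0.391747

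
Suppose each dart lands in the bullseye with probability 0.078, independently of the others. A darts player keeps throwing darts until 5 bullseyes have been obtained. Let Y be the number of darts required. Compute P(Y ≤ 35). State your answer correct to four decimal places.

0.1336

Finishing within 35 darts ⇔ at least 5 successes in the first 35. With X ~ Binomial(35, 0.078), P(Y ≤ 35) = 1 − P(X ≤ 4).
  k=0: C(35,0)·0.078^0·0.922^35 = 0.058288
  k=1: C(35,1)·0.078^1·0.922^34 = 0.172589
  k=2: C(35,2)·0.078^2·0.922^33 = 0.248214
  k=3: C(35,3)·0.078^3·0.922^32 = 0.230985
  k=4: C(35,4)·0.078^4·0.922^31 = 0.156328
1 − 0.866404 = 0.133596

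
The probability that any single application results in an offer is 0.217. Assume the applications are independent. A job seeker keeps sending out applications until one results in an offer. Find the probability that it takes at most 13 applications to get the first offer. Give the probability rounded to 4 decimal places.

0.9584

Y = number of applications to the first success; geometric, p = 0.217.
P(Y ≤ 13) = 1 − (1−p)^13 = 1 − 0.041582 = 0.958418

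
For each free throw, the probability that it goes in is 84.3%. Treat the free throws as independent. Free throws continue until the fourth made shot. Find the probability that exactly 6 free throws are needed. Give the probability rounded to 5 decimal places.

Y = trial on which the fourth success occurs; negative binomial, r=4, p=0.843.
P(Y=6) = C(5,3) · p^4 · (1−p)^2
= 10 · 0.50502 · 0.024649 = 0.1244829

0.12448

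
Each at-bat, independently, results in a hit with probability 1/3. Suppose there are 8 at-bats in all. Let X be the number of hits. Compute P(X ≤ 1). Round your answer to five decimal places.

0.19509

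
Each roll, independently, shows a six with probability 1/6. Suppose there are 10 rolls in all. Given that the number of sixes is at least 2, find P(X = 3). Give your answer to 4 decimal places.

X ~ Binomial(10, 0.166667). Want P(X=3 | X≥2) = P(X=3) / P(X≥2).
P(X=3) = C(10,3)·0.166667^3·0.833333^7 = 0.155045
P(X≥2) = 1 − 0.161506 − 0.323011 = 0.515483
Ratio = 0.155045 / 0.515483 = 0.300777

0.3008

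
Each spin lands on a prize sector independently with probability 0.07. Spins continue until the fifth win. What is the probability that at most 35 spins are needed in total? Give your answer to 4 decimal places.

0.0948

Finishing within 35 spins ⇔ at least 5 successes in the first 35. With X ~ Binomial(35, 0.07), P(Y ≤ 35) = 1 − P(X ≤ 4).
  k=0: C(35,0)·0.07^0·0.93^35 = 0.078868
  k=1: C(35,1)·0.07^1·0.93^34 = 0.207772
  k=2: C(35,2)·0.07^2·0.93^33 = 0.265858
  k=3: C(35,3)·0.07^3·0.93^32 = 0.220119
  k=4: C(35,4)·0.07^4·0.93^31 = 0.132545
1 − 0.905163 = 0.094837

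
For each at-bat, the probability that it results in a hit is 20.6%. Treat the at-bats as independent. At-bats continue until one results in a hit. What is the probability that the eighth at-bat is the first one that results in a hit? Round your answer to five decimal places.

Geometric (trials to first success), p = 0.206.
P(Y = 8) = (1−p)^7 · p = 0.19895 · 0.206 = 0.0409837

0.04098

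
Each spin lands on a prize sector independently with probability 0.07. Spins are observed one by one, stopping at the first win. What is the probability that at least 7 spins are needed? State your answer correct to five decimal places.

Y = number of spins to the first success; geometric, p = 0.07.
P(Y > 6) = P(first 6 all fail) = (1−p)^6 = 0.6469902

0.64699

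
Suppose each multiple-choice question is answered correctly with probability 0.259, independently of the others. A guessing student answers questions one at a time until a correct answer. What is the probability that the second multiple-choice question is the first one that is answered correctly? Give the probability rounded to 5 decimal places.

0.19192

Geometric (trials to first success), p = 0.259.
P(Y = 2) = (1−p)^1 · p = 0.741 · 0.259 = 0.1919190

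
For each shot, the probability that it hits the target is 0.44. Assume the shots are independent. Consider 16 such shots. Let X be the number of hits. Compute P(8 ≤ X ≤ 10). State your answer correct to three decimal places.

X ~ Binomial(16, 0.44); P(8 ≤ X ≤ 10) = Σ C(16,k) p^k (1−p)^(16−k) over k:
  k=8: C(16,8)·0.44^8·0.56^8 = 0.17487
  k=9: C(16,9)·0.44^9·0.56^7 = 0.12213
  k=10: C(16,10)·0.44^10·0.56^6 = 0.06717
Total = 0.36416

0.364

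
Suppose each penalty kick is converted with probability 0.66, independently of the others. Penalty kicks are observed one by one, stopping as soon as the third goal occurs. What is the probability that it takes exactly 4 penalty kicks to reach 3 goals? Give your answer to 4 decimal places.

Y = trial on which the third success occurs; negative binomial, r=3, p=0.66.
P(Y=4) = C(3,2) · p^3 · (1−p)^1
= 3 · 0.2875 · 0.34 = 0.293246

0.2932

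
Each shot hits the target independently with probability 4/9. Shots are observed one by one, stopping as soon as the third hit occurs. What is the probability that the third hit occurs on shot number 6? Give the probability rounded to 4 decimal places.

Y = trial on which the third success occurs; negative binomial, r=3, p=0.444444.
P(Y=6) = C(5,2) · p^3 · (1−p)^3
= 10 · 0.087791 · 0.17147 = 0.150534

0.1505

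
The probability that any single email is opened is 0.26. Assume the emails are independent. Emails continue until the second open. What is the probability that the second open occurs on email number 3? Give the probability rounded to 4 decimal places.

Y = trial on which the second success occurs; negative binomial, r=2, p=0.26.
P(Y=3) = C(2,1) · p^2 · (1−p)^1
= 2 · 0.0676 · 0.74 = 0.100048

0.1000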